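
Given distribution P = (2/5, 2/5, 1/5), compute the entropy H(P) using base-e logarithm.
1.0549 nats

Shannon entropy is H(X) = -Σ p(x) log p(x).

For P = (2/5, 2/5, 1/5):
H = -2/5 × log_e(2/5) -2/5 × log_e(2/5) -1/5 × log_e(1/5)
H = 1.0549 nats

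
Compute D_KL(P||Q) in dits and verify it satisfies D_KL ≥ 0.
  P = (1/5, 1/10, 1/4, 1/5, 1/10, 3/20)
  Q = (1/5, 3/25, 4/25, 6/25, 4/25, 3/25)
0.0188 dits

KL divergence satisfies the Gibbs inequality: D_KL(P||Q) ≥ 0 for all distributions P, Q.

D_KL(P||Q) = Σ p(x) log(p(x)/q(x))
Term by term:
  x=0: 1/5 × log_10[(1/5)/(1/5)] = 0.0000
  x=1: 1/10 × log_10[(1/10)/(3/25)] = -0.0079
  x=2: 1/4 × log_10[(1/4)/(4/25)] = 0.0485
  x=3: 1/5 × log_10[(1/5)/(6/25)] = -0.0158
  x=4: 1/10 × log_10[(1/10)/(4/25)] = -0.0204
  x=5: 3/20 × log_10[(3/20)/(3/25)] = 0.0145
D_KL(P||Q) = 0.0188 dits

D_KL(P||Q) = 0.0188 ≥ 0 ✓

This non-negativity is a fundamental property: relative entropy cannot be negative because it measures how different Q is from P.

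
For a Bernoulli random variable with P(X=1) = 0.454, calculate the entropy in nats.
0.6889 nats

The binary entropy function is:
H(p) = -p log(p) - (1-p) log(1-p)

H(0.454) = -0.454 × log_e(0.454) - 0.546 × log_e(0.546)
H(0.454) = 0.6889 nats

Note: Binary entropy is maximized at p=0.5 (H=1 bit) and minimized at p=0 or p=1 (H=0).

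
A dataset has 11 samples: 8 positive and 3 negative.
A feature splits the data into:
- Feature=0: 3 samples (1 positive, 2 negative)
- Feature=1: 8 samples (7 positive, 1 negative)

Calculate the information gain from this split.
0.1996 bits

Information Gain = H(Y) - H(Y|Feature)

Before split:
P(positive) = 8/11 = 0.7273
H(Y) = 0.8454 bits

After split:
Feature=0: H = 0.9183 bits (weight = 3/11)
Feature=1: H = 0.5436 bits (weight = 8/11)
H(Y|Feature) = (3/11)×0.9183 + (8/11)×0.5436 = 0.6458 bits

Information Gain = 0.8454 - 0.6458 = 0.1996 bits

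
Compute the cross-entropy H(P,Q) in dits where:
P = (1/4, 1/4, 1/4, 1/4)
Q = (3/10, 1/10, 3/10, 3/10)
0.6422 dits

Cross-entropy: H(P,Q) = -Σ p(x) log q(x)

Alternatively: H(P,Q) = H(P) + D_KL(P||Q)
H(P) = 0.6021 dits
D_KL(P||Q) = 0.0401 dits

H(P,Q) = 0.6021 + 0.0401 = 0.6422 dits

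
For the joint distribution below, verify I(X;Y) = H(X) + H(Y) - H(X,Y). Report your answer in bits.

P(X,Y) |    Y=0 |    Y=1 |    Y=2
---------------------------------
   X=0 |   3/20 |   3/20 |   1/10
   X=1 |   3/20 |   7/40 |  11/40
I(X;Y) = 0.0336 bits

Mutual information has multiple equivalent forms:
- I(X;Y) = H(X) - H(X|Y)
- I(X;Y) = H(Y) - H(Y|X)
- I(X;Y) = H(X) + H(Y) - H(X,Y)

Computing all quantities:
H(X) = 0.9710, H(Y) = 1.5787, H(X,Y) = 2.5161
H(X|Y) = 0.9374, H(Y|X) = 1.5451

Verification:
H(X) - H(X|Y) = 0.9710 - 0.9374 = 0.0336
H(Y) - H(Y|X) = 1.5787 - 1.5451 = 0.0336
H(X) + H(Y) - H(X,Y) = 0.9710 + 1.5787 - 2.5161 = 0.0336

All forms give I(X;Y) = 0.0336 bits. ✓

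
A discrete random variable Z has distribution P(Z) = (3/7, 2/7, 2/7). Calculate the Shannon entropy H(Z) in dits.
0.4686 dits

Shannon entropy is H(X) = -Σ p(x) log p(x).

For P = (3/7, 2/7, 2/7):
H = -3/7 × log_10(3/7) -2/7 × log_10(2/7) -2/7 × log_10(2/7)
H = 0.4686 dits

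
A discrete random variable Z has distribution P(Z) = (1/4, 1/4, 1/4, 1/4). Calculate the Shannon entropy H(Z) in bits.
2.0000 bits

Shannon entropy is H(X) = -Σ p(x) log p(x).

For P = (1/4, 1/4, 1/4, 1/4):
H = -1/4 × log_2(1/4) -1/4 × log_2(1/4) -1/4 × log_2(1/4) -1/4 × log_2(1/4)
H = 2.0000 bits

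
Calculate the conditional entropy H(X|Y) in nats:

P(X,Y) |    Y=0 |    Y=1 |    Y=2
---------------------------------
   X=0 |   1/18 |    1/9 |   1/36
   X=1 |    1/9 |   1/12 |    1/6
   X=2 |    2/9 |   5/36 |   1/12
0.9803 nats

Using the chain rule: H(X|Y) = H(X,Y) - H(Y)

First, compute H(X,Y) = 2.0696 nats

Marginal P(Y) = (7/18, 1/3, 5/18)
H(Y) = 1.0893 nats

H(X|Y) = H(X,Y) - H(Y) = 2.0696 - 1.0893 = 0.9803 nats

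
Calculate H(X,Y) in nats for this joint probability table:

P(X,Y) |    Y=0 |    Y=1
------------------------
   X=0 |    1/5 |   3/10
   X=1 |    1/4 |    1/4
1.3762 nats

Joint entropy is H(X,Y) = -Σ_{x,y} p(x,y) log p(x,y).

Summing over all non-zero entries:
H(X,Y) = -[1/5·log_e(1/5) + 3/10·log_e(3/10) + 1/4·log_e(1/4) + 1/4·log_e(1/4)]
H(X,Y) = 1.3762 nats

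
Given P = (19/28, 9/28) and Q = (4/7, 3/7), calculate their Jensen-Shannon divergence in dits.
0.0027 dits

Jensen-Shannon divergence is:
JSD(P||Q) = 0.5 × D_KL(P||M) + 0.5 × D_KL(Q||M)
where M = 0.5 × (P + Q) is the mixture distribution.

M = 0.5 × (19/28, 9/28) + 0.5 × (4/7, 3/7) = (5/8, 3/8)

D_KL(P||M) = 0.0027 dits
D_KL(Q||M) = 0.0026 dits

JSD(P||Q) = 0.5 × 0.0027 + 0.5 × 0.0026 = 0.0027 dits

Unlike KL divergence, JSD is symmetric and bounded: 0 ≤ JSD ≤ log(2).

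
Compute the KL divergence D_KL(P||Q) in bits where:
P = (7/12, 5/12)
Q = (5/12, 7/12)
0.0809 bits

KL divergence: D_KL(P||Q) = Σ p(x) log(p(x)/q(x))

Computing term by term:
  x=0: 7/12 × log_2[(7/12)/(5/12)] = 7/12 × 0.4854 = 0.2832
  x=1: 5/12 × log_2[(5/12)/(7/12)] = 5/12 × -0.4854 = -0.2023

D_KL(P||Q) = 0.0809 bits

Note: KL divergence is always non-negative and equals 0 iff P = Q.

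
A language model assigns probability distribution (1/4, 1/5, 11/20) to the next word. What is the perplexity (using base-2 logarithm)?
2.7109

Perplexity is 2^H (or exp(H) for natural log).

First, H = -Σ p log p = 1.4388 bits
Perplexity = 2^1.4388 = 2.7109

Interpretation: The model's uncertainty is equivalent to choosing uniformly among 2.7 options.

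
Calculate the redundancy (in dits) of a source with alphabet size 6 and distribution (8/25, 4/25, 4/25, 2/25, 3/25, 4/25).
0.0395 dits

Redundancy measures how far a source is from maximum entropy:
R = H_max - H(X)

Maximum entropy for 6 symbols: H_max = log_10(6) = 0.7782 dits
Actual entropy: H(X) = 0.7386 dits
Redundancy: R = 0.7782 - 0.7386 = 0.0395 dits

This redundancy represents potential for compression: the source could be compressed by 0.0395 dits per symbol.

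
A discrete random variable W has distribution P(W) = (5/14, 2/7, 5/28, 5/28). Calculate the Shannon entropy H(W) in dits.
0.5824 dits

Shannon entropy is H(X) = -Σ p(x) log p(x).

For P = (5/14, 2/7, 5/28, 5/28):
H = -5/14 × log_10(5/14) -2/7 × log_10(2/7) -5/28 × log_10(5/28) -5/28 × log_10(5/28)
H = 0.5824 dits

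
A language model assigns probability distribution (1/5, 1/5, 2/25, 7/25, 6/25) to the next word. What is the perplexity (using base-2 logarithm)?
4.6869

Perplexity is 2^H (or exp(H) for natural log).

First, H = -Σ p log p = 2.2286 bits
Perplexity = 2^2.2286 = 4.6869

Interpretation: The model's uncertainty is equivalent to choosing uniformly among 4.7 options.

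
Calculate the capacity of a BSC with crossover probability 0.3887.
0.0360 bits

For a binary symmetric channel (BSC) with error probability p:
Capacity C = 1 - H(p) bits per symbol

where H(p) = -p log₂(p) - (1-p) log₂(1-p) is the binary entropy function.

H(0.3887) = 0.9640 bits
C = 1 - 0.9640 = 0.0360 bits per symbol

This means we can reliably transmit up to 0.0360 bits of information per channel use.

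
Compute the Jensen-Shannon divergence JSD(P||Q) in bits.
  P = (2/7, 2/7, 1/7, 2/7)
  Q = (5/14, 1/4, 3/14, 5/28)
0.0179 bits

Jensen-Shannon divergence is:
JSD(P||Q) = 0.5 × D_KL(P||M) + 0.5 × D_KL(Q||M)
where M = 0.5 × (P + Q) is the mixture distribution.

M = 0.5 × (2/7, 2/7, 1/7, 2/7) + 0.5 × (5/14, 1/4, 3/14, 5/28) = (9/28, 0.267857, 5/28, 0.232143)

D_KL(P||M) = 0.0177 bits
D_KL(Q||M) = 0.0182 bits

JSD(P||Q) = 0.5 × 0.0177 + 0.5 × 0.0182 = 0.0179 bits

Unlike KL divergence, JSD is symmetric and bounded: 0 ≤ JSD ≤ log(2).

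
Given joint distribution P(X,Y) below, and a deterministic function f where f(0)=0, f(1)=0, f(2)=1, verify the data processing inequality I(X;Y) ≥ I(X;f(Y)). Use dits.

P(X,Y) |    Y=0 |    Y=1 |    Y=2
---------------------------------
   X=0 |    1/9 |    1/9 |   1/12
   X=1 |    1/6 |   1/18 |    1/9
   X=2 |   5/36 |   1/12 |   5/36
I(X;Y) = 0.0086, I(X;f(Y)) = 0.0020, inequality holds: 0.0086 ≥ 0.0020

Data Processing Inequality: For any Markov chain X → Y → Z, we have I(X;Y) ≥ I(X;Z).

Here Z = f(Y) is a deterministic function of Y, forming X → Y → Z.

Original I(X;Y) = 0.0086 dits

After applying f:
P(X,Z) where Z=f(Y):
- P(X,Z=0) = P(X,Y=0) + P(X,Y=1)
- P(X,Z=1) = P(X,Y=2)

I(X;Z) = I(X;f(Y)) = 0.0020 dits

Verification: 0.0086 ≥ 0.0020 ✓

Information cannot be created by processing; the function f can only lose information about X.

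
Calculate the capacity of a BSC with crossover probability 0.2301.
0.2218 bits

For a binary symmetric channel (BSC) with error probability p:
Capacity C = 1 - H(p) bits per symbol

where H(p) = -p log₂(p) - (1-p) log₂(1-p) is the binary entropy function.

H(0.2301) = 0.7782 bits
C = 1 - 0.7782 = 0.2218 bits per symbol

This means we can reliably transmit up to 0.2218 bits of information per channel use.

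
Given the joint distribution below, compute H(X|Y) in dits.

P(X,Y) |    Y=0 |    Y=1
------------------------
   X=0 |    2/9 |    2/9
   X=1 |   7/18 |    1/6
0.2893 dits

Using the chain rule: H(X|Y) = H(X,Y) - H(Y)

First, compute H(X,Y) = 0.5795 dits

Marginal P(Y) = (11/18, 7/18)
H(Y) = 0.2902 dits

H(X|Y) = H(X,Y) - H(Y) = 0.5795 - 0.2902 = 0.2893 dits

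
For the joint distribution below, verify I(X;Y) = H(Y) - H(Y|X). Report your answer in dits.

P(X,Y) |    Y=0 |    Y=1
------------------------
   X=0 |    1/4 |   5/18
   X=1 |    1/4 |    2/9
I(X;Y) = 0.0007 dits

Mutual information has multiple equivalent forms:
- I(X;Y) = H(X) - H(X|Y)
- I(X;Y) = H(Y) - H(Y|X)
- I(X;Y) = H(X) + H(Y) - H(X,Y)

Computing all quantities:
H(X) = 0.3004, H(Y) = 0.3010, H(X,Y) = 0.6007
H(X|Y) = 0.2997, H(Y|X) = 0.3004

Verification:
H(X) - H(X|Y) = 0.3004 - 0.2997 = 0.0007
H(Y) - H(Y|X) = 0.3010 - 0.3004 = 0.0007
H(X) + H(Y) - H(X,Y) = 0.3004 + 0.3010 - 0.6007 = 0.0007

All forms give I(X;Y) = 0.0007 dits. ✓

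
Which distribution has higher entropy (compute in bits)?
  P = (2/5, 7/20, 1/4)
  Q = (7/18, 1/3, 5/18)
Q

Computing entropies in bits:
H(P) = 1.5589
H(Q) = 1.5715

Distribution Q has higher entropy.

Intuition: The distribution closer to uniform (more spread out) has higher entropy.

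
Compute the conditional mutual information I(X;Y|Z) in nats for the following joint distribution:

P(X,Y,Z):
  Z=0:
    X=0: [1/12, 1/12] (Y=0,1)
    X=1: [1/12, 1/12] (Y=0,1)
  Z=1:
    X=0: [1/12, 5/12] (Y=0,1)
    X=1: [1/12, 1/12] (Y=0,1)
0.0341 nats

Conditional mutual information: I(X;Y|Z) = H(X|Z) + H(Y|Z) - H(X,Y|Z)

H(Z) = 0.6365
H(X,Z) = 1.2425 → H(X|Z) = 0.6059
H(Y,Z) = 1.2425 → H(Y|Z) = 0.6059
H(X,Y,Z) = 1.8143 → H(X,Y|Z) = 1.1778

I(X;Y|Z) = 0.6059 + 0.6059 - 1.1778 = 0.0341 nats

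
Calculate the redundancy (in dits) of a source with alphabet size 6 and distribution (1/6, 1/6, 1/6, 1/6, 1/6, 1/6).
0.0000 dits

Redundancy measures how far a source is from maximum entropy:
R = H_max - H(X)

Maximum entropy for 6 symbols: H_max = log_10(6) = 0.7782 dits
Actual entropy: H(X) = 0.7782 dits
Redundancy: R = 0.7782 - 0.7782 = 0.0000 dits

This redundancy represents potential for compression: the source could be compressed by 0.0000 dits per symbol.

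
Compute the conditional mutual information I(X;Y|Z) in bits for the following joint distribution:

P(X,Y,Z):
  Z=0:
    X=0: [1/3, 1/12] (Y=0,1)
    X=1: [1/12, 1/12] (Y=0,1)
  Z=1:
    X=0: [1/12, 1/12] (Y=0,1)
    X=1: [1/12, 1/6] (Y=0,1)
0.0443 bits

Conditional mutual information: I(X;Y|Z) = H(X|Z) + H(Y|Z) - H(X,Y|Z)

H(Z) = 0.9799
H(X,Z) = 1.8879 → H(X|Z) = 0.9080
H(Y,Z) = 1.8879 → H(Y|Z) = 0.9080
H(X,Y,Z) = 2.7516 → H(X,Y|Z) = 1.7718

I(X;Y|Z) = 0.9080 + 0.9080 - 1.7718 = 0.0443 bits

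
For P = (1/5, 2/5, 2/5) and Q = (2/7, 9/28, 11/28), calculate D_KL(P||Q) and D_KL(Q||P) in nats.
D_KL(P||Q) = 0.0233, D_KL(Q||P) = 0.0245

KL divergence is not symmetric: D_KL(P||Q) ≠ D_KL(Q||P) in general.

D_KL(P||Q) = 0.0233 nats
D_KL(Q||P) = 0.0245 nats

No, they are not equal!

This asymmetry is why KL divergence is not a true distance metric.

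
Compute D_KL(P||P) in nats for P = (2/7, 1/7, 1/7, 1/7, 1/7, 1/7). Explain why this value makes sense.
0.0000 nats

KL divergence satisfies the Gibbs inequality: D_KL(P||Q) ≥ 0 for all distributions P, Q.

D_KL(P||Q) = Σ p(x) log(p(x)/q(x))
Each term is p(x) × log_e(p(x)/p(x)) = p(x) × log_e(1) = 0, so the sum is 0.
D_KL(P||Q) = 0.0000 nats

When P = Q, the KL divergence is exactly 0, as there is no 'divergence' between identical distributions.

This non-negativity is a fundamental property: relative entropy cannot be negative because it measures how different Q is from P.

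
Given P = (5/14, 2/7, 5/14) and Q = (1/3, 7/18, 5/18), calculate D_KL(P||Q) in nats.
0.0263 nats

KL divergence: D_KL(P||Q) = Σ p(x) log(p(x)/q(x))

Computing term by term:
  x=0: 5/14 × log_e[(5/14)/(1/3)] = 5/14 × 0.0690 = 0.0246
  x=1: 2/7 × log_e[(2/7)/(7/18)] = 2/7 × -0.3083 = -0.0881
  x=2: 5/14 × log_e[(5/14)/(5/18)] = 5/14 × 0.2513 = 0.0898

D_KL(P||Q) = 0.0263 nats

Note: KL divergence is always non-negative and equals 0 iff P = Q.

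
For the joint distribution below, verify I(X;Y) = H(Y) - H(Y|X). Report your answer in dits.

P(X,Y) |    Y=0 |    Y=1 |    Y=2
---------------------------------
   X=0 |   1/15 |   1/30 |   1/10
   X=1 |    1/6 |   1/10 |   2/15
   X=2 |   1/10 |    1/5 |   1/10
I(X;Y) = 0.0215 dits

Mutual information has multiple equivalent forms:
- I(X;Y) = H(X) - H(X|Y)
- I(X;Y) = H(Y) - H(Y|X)
- I(X;Y) = H(X) + H(Y) - H(X,Y)

Computing all quantities:
H(X) = 0.4581, H(Y) = 0.4771, H(X,Y) = 0.9138
H(X|Y) = 0.4367, H(Y|X) = 0.4557

Verification:
H(X) - H(X|Y) = 0.4581 - 0.4367 = 0.0215
H(Y) - H(Y|X) = 0.4771 - 0.4557 = 0.0215
H(X) + H(Y) - H(X,Y) = 0.4581 + 0.4771 - 0.9138 = 0.0215

All forms give I(X;Y) = 0.0215 dits. ✓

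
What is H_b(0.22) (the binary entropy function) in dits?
0.2288 dits

The binary entropy function is:
H(p) = -p log(p) - (1-p) log(1-p)

H(0.22) = -0.22 × log_10(0.22) - 0.78 × log_10(0.78)
H(0.22) = 0.2288 dits

Note: Binary entropy is maximized at p=0.5 (H=1 bit) and minimized at p=0 or p=1 (H=0).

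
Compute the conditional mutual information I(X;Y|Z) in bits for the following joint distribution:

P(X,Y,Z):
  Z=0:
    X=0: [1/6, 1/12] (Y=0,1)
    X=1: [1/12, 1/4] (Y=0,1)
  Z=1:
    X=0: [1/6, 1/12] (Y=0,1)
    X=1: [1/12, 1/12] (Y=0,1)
0.0830 bits

Conditional mutual information: I(X;Y|Z) = H(X|Z) + H(Y|Z) - H(X,Y|Z)

H(Z) = 0.9799
H(X,Z) = 1.9591 → H(X|Z) = 0.9793
H(Y,Z) = 1.9591 → H(Y|Z) = 0.9793
H(X,Y,Z) = 2.8554 → H(X,Y|Z) = 1.8755

I(X;Y|Z) = 0.9793 + 0.9793 - 1.8755 = 0.0830 bits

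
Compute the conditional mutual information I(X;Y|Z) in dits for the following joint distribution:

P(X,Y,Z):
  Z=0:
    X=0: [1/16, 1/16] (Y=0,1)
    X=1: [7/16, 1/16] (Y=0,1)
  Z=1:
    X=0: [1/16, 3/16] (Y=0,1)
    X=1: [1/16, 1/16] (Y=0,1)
0.0214 dits

Conditional mutual information: I(X;Y|Z) = H(X|Z) + H(Y|Z) - H(X,Y|Z)

H(Z) = 0.2873
H(X,Z) = 0.5268 → H(X|Z) = 0.2395
H(Y,Z) = 0.5268 → H(Y|Z) = 0.2395
H(X,Y,Z) = 0.7449 → H(X,Y|Z) = 0.4576

I(X;Y|Z) = 0.2395 + 0.2395 - 0.4576 = 0.0214 dits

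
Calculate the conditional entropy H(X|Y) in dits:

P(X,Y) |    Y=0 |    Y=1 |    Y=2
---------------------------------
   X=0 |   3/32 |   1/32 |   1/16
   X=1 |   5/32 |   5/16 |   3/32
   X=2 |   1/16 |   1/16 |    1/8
0.3905 dits

Using the chain rule: H(X|Y) = H(X,Y) - H(Y)

First, compute H(X,Y) = 0.8623 dits

Marginal P(Y) = (5/16, 13/32, 9/32)
H(Y) = 0.4717 dits

H(X|Y) = H(X,Y) - H(Y) = 0.8623 - 0.4717 = 0.3905 dits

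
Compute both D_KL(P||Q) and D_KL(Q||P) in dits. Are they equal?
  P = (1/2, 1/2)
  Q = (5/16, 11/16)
D_KL(P||Q) = 0.0329, D_KL(Q||P) = 0.0313

KL divergence is not symmetric: D_KL(P||Q) ≠ D_KL(Q||P) in general.

D_KL(P||Q) = 0.0329 dits
D_KL(Q||P) = 0.0313 dits

No, they are not equal!

This asymmetry is why KL divergence is not a true distance metric.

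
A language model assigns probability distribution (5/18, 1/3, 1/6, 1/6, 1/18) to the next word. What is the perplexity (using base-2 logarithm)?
4.3923

Perplexity is 2^H (or exp(H) for natural log).

First, H = -Σ p log p = 2.1350 bits
Perplexity = 2^2.1350 = 4.3923

Interpretation: The model's uncertainty is equivalent to choosing uniformly among 4.4 options.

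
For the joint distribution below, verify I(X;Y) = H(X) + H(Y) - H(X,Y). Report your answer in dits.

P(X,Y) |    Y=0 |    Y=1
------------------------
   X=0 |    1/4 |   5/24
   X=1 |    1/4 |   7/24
I(X;Y) = 0.0015 dits

Mutual information has multiple equivalent forms:
- I(X;Y) = H(X) - H(X|Y)
- I(X;Y) = H(Y) - H(Y|X)
- I(X;Y) = H(X) + H(Y) - H(X,Y)

Computing all quantities:
H(X) = 0.2995, H(Y) = 0.3010, H(X,Y) = 0.5990
H(X|Y) = 0.2980, H(Y|X) = 0.2995

Verification:
H(X) - H(X|Y) = 0.2995 - 0.2980 = 0.0015
H(Y) - H(Y|X) = 0.3010 - 0.2995 = 0.0015
H(X) + H(Y) - H(X,Y) = 0.2995 + 0.3010 - 0.5990 = 0.0015

All forms give I(X;Y) = 0.0015 dits. ✓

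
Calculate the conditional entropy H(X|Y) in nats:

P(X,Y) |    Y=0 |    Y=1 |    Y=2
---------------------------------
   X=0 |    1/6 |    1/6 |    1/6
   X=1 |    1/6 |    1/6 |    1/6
0.6931 nats

Using the chain rule: H(X|Y) = H(X,Y) - H(Y)

First, compute H(X,Y) = 1.7918 nats

Marginal P(Y) = (1/3, 1/3, 1/3)
H(Y) = 1.0986 nats

H(X|Y) = H(X,Y) - H(Y) = 1.7918 - 1.0986 = 0.6931 nats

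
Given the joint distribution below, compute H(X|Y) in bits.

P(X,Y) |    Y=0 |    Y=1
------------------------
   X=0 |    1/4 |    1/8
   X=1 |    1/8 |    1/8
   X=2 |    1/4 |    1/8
1.5456 bits

Using the chain rule: H(X|Y) = H(X,Y) - H(Y)

First, compute H(X,Y) = 2.5000 bits

Marginal P(Y) = (5/8, 3/8)
H(Y) = 0.9544 bits

H(X|Y) = H(X,Y) - H(Y) = 2.5000 - 0.9544 = 1.5456 bits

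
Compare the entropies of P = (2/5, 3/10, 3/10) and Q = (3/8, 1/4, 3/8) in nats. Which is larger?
P

Computing entropies in nats:
H(P) = 1.0889
H(Q) = 1.0822

Distribution P has higher entropy.

Intuition: The distribution closer to uniform (more spread out) has higher entropy.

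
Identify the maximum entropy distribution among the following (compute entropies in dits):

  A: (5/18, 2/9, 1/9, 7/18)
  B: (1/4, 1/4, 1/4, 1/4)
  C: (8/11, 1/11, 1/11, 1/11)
B

For a discrete distribution over n outcomes, entropy is maximized by the uniform distribution.

Computing entropies:
H(A) = 0.5652 dits
H(B) = 0.6021 dits
H(C) = 0.3846 dits

The uniform distribution (where all probabilities equal 1/4) achieves the maximum entropy of log_10(4) = 0.6021 dits.

Distribution B has the highest entropy.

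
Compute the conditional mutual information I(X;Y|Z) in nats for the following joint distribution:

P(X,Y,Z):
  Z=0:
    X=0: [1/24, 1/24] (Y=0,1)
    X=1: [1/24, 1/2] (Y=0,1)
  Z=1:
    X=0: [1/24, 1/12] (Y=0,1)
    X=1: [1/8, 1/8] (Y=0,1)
0.0455 nats

Conditional mutual information: I(X;Y|Z) = H(X|Z) + H(Y|Z) - H(X,Y|Z)

H(Z) = 0.6616
H(X,Z) = 1.1457 → H(X|Z) = 0.4841
H(Y,Z) = 1.1646 → H(Y|Z) = 0.5030
H(X,Y,Z) = 1.6032 → H(X,Y|Z) = 0.9416

I(X;Y|Z) = 0.4841 + 0.5030 - 0.9416 = 0.0455 nats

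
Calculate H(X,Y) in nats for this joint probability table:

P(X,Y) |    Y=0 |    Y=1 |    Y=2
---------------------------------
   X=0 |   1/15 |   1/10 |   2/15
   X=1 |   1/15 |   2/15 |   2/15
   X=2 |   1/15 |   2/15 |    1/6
2.1451 nats

Joint entropy is H(X,Y) = -Σ_{x,y} p(x,y) log p(x,y).

Summing over all non-zero entries:
H(X,Y) = -[1/15·log_e(1/15) + 1/10·log_e(1/10) + 2/15·log_e(2/15) + 1/15·log_e(1/15) + 2/15·log_e(2/15) + 2/15·log_e(2/15) + 1/15·log_e(1/15) + 2/15·log_e(2/15) + 1/6·log_e(1/6)]
H(X,Y) = 2.1451 nats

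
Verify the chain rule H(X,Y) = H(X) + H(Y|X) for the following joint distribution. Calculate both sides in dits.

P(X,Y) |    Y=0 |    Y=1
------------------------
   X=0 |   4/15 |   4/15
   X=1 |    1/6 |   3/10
H(X,Y) = 0.5927, H(X) = 0.3001, H(Y|X) = 0.2926 (all in dits)

Chain rule: H(X,Y) = H(X) + H(Y|X)

Left side — joint entropy directly:
H(X,Y) = -Σ p(x,y) log p(x,y) = 0.5927 dits

Right side — compute H(Y|X) from the conditional distributions:
P(X) = (8/15, 7/15), so H(X) = 0.3001 dits
H(Y|X) = Σ_x P(X=x) · H(Y|X=x):
  P(Y|X=0) = (1/2, 1/2), H(Y|X=0) = 0.3010, weight P(X=0) = 8/15
  P(Y|X=1) = (5/14, 9/14), H(Y|X=1) = 0.2831, weight P(X=1) = 7/15
H(Y|X) = 0.2926 dits

H(X) + H(Y|X) = 0.3001 + 0.2926 = 0.5927 dits

Both sides equal 0.5927 dits. ✓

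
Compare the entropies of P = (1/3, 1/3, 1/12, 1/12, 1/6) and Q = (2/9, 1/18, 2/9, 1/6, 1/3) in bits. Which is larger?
Q

Computing entropies in bits:
H(P) = 2.0850
H(Q) = 2.1552

Distribution Q has higher entropy.

Intuition: The distribution closer to uniform (more spread out) has higher entropy.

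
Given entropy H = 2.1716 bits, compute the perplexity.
4.5052

Perplexity is 2^H (or exp(H) for natural log).

H = 2.1716 bits
Perplexity = 2^2.1716 = 4.5052

Interpretation: The model's uncertainty is equivalent to choosing uniformly among 4.5 options.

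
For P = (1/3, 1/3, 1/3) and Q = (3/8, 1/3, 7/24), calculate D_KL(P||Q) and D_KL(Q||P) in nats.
D_KL(P||Q) = 0.0052, D_KL(Q||P) = 0.0052

KL divergence is not symmetric: D_KL(P||Q) ≠ D_KL(Q||P) in general.

D_KL(P||Q) = 0.0052 nats
D_KL(Q||P) = 0.0052 nats

In this case they happen to be equal (to 4 decimal places).

This asymmetry is why KL divergence is not a true distance metric.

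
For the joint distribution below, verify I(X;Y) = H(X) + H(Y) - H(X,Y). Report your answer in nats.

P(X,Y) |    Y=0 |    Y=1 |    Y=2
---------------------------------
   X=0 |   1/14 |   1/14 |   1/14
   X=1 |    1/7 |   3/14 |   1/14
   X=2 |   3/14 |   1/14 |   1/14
I(X;Y) = 0.0527 nats

Mutual information has multiple equivalent forms:
- I(X;Y) = H(X) - H(X|Y)
- I(X;Y) = H(Y) - H(Y|X)
- I(X;Y) = H(X) + H(Y) - H(X,Y)

Computing all quantities:
H(X) = 1.0609, H(Y) = 1.0609, H(X,Y) = 2.0692
H(X|Y) = 1.0083, H(Y|X) = 1.0083

Verification:
H(X) - H(X|Y) = 1.0609 - 1.0083 = 0.0527
H(Y) - H(Y|X) = 1.0609 - 1.0083 = 0.0527
H(X) + H(Y) - H(X,Y) = 1.0609 + 1.0609 - 2.0692 = 0.0527

All forms give I(X;Y) = 0.0527 nats. ✓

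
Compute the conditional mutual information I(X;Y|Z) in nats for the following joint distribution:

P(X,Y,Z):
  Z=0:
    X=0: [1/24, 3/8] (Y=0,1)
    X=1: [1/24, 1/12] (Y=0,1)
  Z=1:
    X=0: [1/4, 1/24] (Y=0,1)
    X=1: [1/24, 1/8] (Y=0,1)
0.1046 nats

Conditional mutual information: I(X;Y|Z) = H(X|Z) + H(Y|Z) - H(X,Y|Z)

H(Z) = 0.6897
H(X,Z) = 1.2827 → H(X|Z) = 0.5930
H(Y,Z) = 1.2227 → H(Y|Z) = 0.5330
H(X,Y,Z) = 1.7111 → H(X,Y|Z) = 1.0214

I(X;Y|Z) = 0.5930 + 0.5330 - 1.0214 = 0.1046 nats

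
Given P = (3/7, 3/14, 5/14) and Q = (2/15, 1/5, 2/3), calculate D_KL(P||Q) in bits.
0.4217 bits

KL divergence: D_KL(P||Q) = Σ p(x) log(p(x)/q(x))

Computing term by term:
  x=0: 3/7 × log_2[(3/7)/(2/15)] = 3/7 × 1.6845 = 0.7219
  x=1: 3/14 × log_2[(3/14)/(1/5)] = 3/14 × 0.0995 = 0.0213
  x=2: 5/14 × log_2[(5/14)/(2/3)] = 5/14 × -0.9005 = -0.3216

D_KL(P||Q) = 0.4217 bits

Note: KL divergence is always non-negative and equals 0 iff P = Q.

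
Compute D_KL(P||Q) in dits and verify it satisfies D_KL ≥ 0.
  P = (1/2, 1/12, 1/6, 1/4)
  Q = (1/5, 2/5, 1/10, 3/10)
0.1594 dits

KL divergence satisfies the Gibbs inequality: D_KL(P||Q) ≥ 0 for all distributions P, Q.

D_KL(P||Q) = Σ p(x) log(p(x)/q(x))
Term by term:
  x=0: 1/2 × log_10[(1/2)/(1/5)] = 0.1990
  x=1: 1/12 × log_10[(1/12)/(2/5)] = -0.0568
  x=2: 1/6 × log_10[(1/6)/(1/10)] = 0.0370
  x=3: 1/4 × log_10[(1/4)/(3/10)] = -0.0198
D_KL(P||Q) = 0.1594 dits

D_KL(P||Q) = 0.1594 ≥ 0 ✓

This non-negativity is a fundamental property: relative entropy cannot be negative because it measures how different Q is from P.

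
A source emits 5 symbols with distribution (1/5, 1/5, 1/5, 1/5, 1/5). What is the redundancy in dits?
0.0000 dits

Redundancy measures how far a source is from maximum entropy:
R = H_max - H(X)

Maximum entropy for 5 symbols: H_max = log_10(5) = 0.6990 dits
Actual entropy: H(X) = 0.6990 dits
Redundancy: R = 0.6990 - 0.6990 = 0.0000 dits

This redundancy represents potential for compression: the source could be compressed by 0.0000 dits per symbol.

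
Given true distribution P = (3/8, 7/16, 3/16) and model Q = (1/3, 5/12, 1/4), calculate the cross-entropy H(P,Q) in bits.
1.5219 bits

Cross-entropy: H(P,Q) = -Σ p(x) log q(x)

Alternatively: H(P,Q) = H(P) + D_KL(P||Q)
H(P) = 1.5052 bits
D_KL(P||Q) = 0.0167 bits

H(P,Q) = 1.5052 + 0.0167 = 1.5219 bits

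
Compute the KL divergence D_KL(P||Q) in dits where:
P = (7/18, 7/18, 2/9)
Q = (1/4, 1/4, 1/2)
0.0710 dits

KL divergence: D_KL(P||Q) = Σ p(x) log(p(x)/q(x))

Computing term by term:
  x=0: 7/18 × log_10[(7/18)/(1/4)] = 7/18 × 0.1919 = 0.0746
  x=1: 7/18 × log_10[(7/18)/(1/4)] = 7/18 × 0.1919 = 0.0746
  x=2: 2/9 × log_10[(2/9)/(1/2)] = 2/9 × -0.3522 = -0.0783

D_KL(P||Q) = 0.0710 dits

Note: KL divergence is always non-negative and equals 0 iff P = Q.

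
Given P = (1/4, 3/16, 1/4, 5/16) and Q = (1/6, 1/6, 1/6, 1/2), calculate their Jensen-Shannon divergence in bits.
0.0283 bits

Jensen-Shannon divergence is:
JSD(P||Q) = 0.5 × D_KL(P||M) + 0.5 × D_KL(Q||M)
where M = 0.5 × (P + Q) is the mixture distribution.

M = 0.5 × (1/4, 3/16, 1/4, 5/16) + 0.5 × (1/6, 1/6, 1/6, 1/2) = (5/24, 0.177083, 5/24, 13/32)

D_KL(P||M) = 0.0287 bits
D_KL(Q||M) = 0.0279 bits

JSD(P||Q) = 0.5 × 0.0287 + 0.5 × 0.0279 = 0.0283 bits

Unlike KL divergence, JSD is symmetric and bounded: 0 ≤ JSD ≤ log(2).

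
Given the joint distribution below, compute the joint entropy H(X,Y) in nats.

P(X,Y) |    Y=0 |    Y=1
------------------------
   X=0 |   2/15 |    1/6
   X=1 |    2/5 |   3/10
1.2950 nats

Joint entropy is H(X,Y) = -Σ_{x,y} p(x,y) log p(x,y).

Summing over all non-zero entries:
H(X,Y) = -[2/15·log_e(2/15) + 1/6·log_e(1/6) + 2/5·log_e(2/5) + 3/10·log_e(3/10)]
H(X,Y) = 1.2950 nats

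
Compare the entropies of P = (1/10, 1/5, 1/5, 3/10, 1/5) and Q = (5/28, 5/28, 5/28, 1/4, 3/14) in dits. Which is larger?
Q

Computing entropies in dits:
H(P) = 0.6762
H(Q) = 0.6947

Distribution Q has higher entropy.

Intuition: The distribution closer to uniform (more spread out) has higher entropy.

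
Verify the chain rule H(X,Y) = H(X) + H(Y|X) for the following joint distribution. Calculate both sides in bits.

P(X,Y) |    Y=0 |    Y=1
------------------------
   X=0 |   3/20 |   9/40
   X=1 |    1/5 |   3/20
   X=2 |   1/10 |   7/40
H(X,Y) = 2.5419, H(X) = 1.5729, H(Y|X) = 0.9690 (all in bits)

Chain rule: H(X,Y) = H(X) + H(Y|X)

Left side — joint entropy directly:
H(X,Y) = -Σ p(x,y) log p(x,y) = 2.5419 bits

Right side — compute H(Y|X) from the conditional distributions:
P(X) = (3/8, 7/20, 11/40), so H(X) = 1.5729 bits
H(Y|X) = Σ_x P(X=x) · H(Y|X=x):
  P(Y|X=0) = (2/5, 3/5), H(Y|X=0) = 0.9710, weight P(X=0) = 3/8
  P(Y|X=1) = (4/7, 3/7), H(Y|X=1) = 0.9852, weight P(X=1) = 7/20
  P(Y|X=2) = (4/11, 7/11), H(Y|X=2) = 0.9457, weight P(X=2) = 11/40
H(Y|X) = 0.9690 bits

H(X) + H(Y|X) = 1.5729 + 0.9690 = 2.5419 bits

Both sides equal 2.5419 bits. ✓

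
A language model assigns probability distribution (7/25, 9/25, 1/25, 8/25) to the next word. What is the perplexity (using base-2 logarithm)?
3.3791

Perplexity is 2^H (or exp(H) for natural log).

First, H = -Σ p log p = 1.7566 bits
Perplexity = 2^1.7566 = 3.3791

Interpretation: The model's uncertainty is equivalent to choosing uniformly among 3.4 options.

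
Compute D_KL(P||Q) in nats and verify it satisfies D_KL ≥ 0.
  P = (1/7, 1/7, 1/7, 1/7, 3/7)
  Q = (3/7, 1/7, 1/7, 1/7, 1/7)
0.3139 nats

KL divergence satisfies the Gibbs inequality: D_KL(P||Q) ≥ 0 for all distributions P, Q.

D_KL(P||Q) = Σ p(x) log(p(x)/q(x))
Term by term:
  x=0: 1/7 × log_e[(1/7)/(3/7)] = -0.1569
  x=1: 1/7 × log_e[(1/7)/(1/7)] = 0.0000
  x=2: 1/7 × log_e[(1/7)/(1/7)] = 0.0000
  x=3: 1/7 × log_e[(1/7)/(1/7)] = 0.0000
  x=4: 3/7 × log_e[(3/7)/(1/7)] = 0.4708
D_KL(P||Q) = 0.3139 nats

D_KL(P||Q) = 0.3139 ≥ 0 ✓

This non-negativity is a fundamental property: relative entropy cannot be negative because it measures how different Q is from P.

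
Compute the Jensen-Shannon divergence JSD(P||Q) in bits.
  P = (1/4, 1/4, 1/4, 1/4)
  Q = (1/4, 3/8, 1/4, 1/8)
0.0244 bits

Jensen-Shannon divergence is:
JSD(P||Q) = 0.5 × D_KL(P||M) + 0.5 × D_KL(Q||M)
where M = 0.5 × (P + Q) is the mixture distribution.

M = 0.5 × (1/4, 1/4, 1/4, 1/4) + 0.5 × (1/4, 3/8, 1/4, 1/8) = (1/4, 5/16, 1/4, 3/16)

D_KL(P||M) = 0.0233 bits
D_KL(Q||M) = 0.0255 bits

JSD(P||Q) = 0.5 × 0.0233 + 0.5 × 0.0255 = 0.0244 bits

Unlike KL divergence, JSD is symmetric and bounded: 0 ≤ JSD ≤ log(2).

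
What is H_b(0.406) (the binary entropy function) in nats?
0.6754 nats

The binary entropy function is:
H(p) = -p log(p) - (1-p) log(1-p)

H(0.406) = -0.406 × log_e(0.406) - 0.594 × log_e(0.594)
H(0.406) = 0.6754 nats

Note: Binary entropy is maximized at p=0.5 (H=1 bit) and minimized at p=0 or p=1 (H=0).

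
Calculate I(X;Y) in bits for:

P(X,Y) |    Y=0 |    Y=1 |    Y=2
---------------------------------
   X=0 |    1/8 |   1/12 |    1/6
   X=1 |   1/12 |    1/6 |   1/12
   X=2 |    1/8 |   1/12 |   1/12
0.0570 bits

Mutual information: I(X;Y) = H(X) + H(Y) - H(X,Y)

Marginals:
P(X) = (3/8, 1/3, 7/24), H(X) = 1.5774 bits
P(Y) = (1/3, 1/3, 1/3), H(Y) = 1.5850 bits

Joint entropy: H(X,Y) = 3.1054 bits

I(X;Y) = 1.5774 + 1.5850 - 3.1054 = 0.0570 bits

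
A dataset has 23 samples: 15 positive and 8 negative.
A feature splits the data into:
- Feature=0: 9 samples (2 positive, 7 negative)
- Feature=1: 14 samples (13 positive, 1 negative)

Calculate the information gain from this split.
0.4071 bits

Information Gain = H(Y) - H(Y|Feature)

Before split:
P(positive) = 15/23 = 0.6522
H(Y) = 0.9321 bits

After split:
Feature=0: H = 0.7642 bits (weight = 9/23)
Feature=1: H = 0.3712 bits (weight = 14/23)
H(Y|Feature) = (9/23)×0.7642 + (14/23)×0.3712 = 0.5250 bits

Information Gain = 0.9321 - 0.5250 = 0.4071 bits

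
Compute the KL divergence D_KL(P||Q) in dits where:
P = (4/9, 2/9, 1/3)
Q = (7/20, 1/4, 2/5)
0.0083 dits

KL divergence: D_KL(P||Q) = Σ p(x) log(p(x)/q(x))

Computing term by term:
  x=0: 4/9 × log_10[(4/9)/(7/20)] = 4/9 × 0.1037 = 0.0461
  x=1: 2/9 × log_10[(2/9)/(1/4)] = 2/9 × -0.0512 = -0.0114
  x=2: 1/3 × log_10[(1/3)/(2/5)] = 1/3 × -0.0792 = -0.0264

D_KL(P||Q) = 0.0083 dits

Note: KL divergence is always non-negative and equals 0 iff P = Q.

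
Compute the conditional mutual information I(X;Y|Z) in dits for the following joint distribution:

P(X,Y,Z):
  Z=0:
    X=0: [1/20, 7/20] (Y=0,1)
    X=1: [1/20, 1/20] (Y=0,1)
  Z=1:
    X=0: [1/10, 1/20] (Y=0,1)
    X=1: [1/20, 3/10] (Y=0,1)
0.0419 dits

Conditional mutual information: I(X;Y|Z) = H(X|Z) + H(Y|Z) - H(X,Y|Z)

H(Z) = 0.3010
H(X,Z) = 0.5423 → H(X|Z) = 0.2413
H(Y,Z) = 0.5423 → H(Y|Z) = 0.2413
H(X,Y,Z) = 0.7417 → H(X,Y|Z) = 0.4407

I(X;Y|Z) = 0.2413 + 0.2413 - 0.4407 = 0.0419 dits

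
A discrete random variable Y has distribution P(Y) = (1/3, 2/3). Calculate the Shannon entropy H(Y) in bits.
0.9183 bits

Shannon entropy is H(X) = -Σ p(x) log p(x).

For P = (1/3, 2/3):
H = -1/3 × log_2(1/3) -2/3 × log_2(2/3)
H = 0.9183 bits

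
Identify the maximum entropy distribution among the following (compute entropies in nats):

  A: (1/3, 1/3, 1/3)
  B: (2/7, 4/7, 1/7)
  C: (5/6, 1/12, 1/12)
A

For a discrete distribution over n outcomes, entropy is maximized by the uniform distribution.

Computing entropies:
H(A) = 1.0986 nats
H(B) = 0.9557 nats
H(C) = 0.5661 nats

The uniform distribution (where all probabilities equal 1/3) achieves the maximum entropy of log_e(3) = 1.0986 nats.

Distribution A has the highest entropy.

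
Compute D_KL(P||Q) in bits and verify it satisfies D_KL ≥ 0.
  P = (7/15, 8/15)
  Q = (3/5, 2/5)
0.0522 bits

KL divergence satisfies the Gibbs inequality: D_KL(P||Q) ≥ 0 for all distributions P, Q.

D_KL(P||Q) = Σ p(x) log(p(x)/q(x))
Term by term:
  x=0: 7/15 × log_2[(7/15)/(3/5)] = -0.1692
  x=1: 8/15 × log_2[(8/15)/(2/5)] = 0.2214
D_KL(P||Q) = 0.0522 bits

D_KL(P||Q) = 0.0522 ≥ 0 ✓

This non-negativity is a fundamental property: relative entropy cannot be negative because it measures how different Q is from P.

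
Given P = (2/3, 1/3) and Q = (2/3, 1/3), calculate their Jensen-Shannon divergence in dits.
0.0000 dits

Jensen-Shannon divergence is:
JSD(P||Q) = 0.5 × D_KL(P||M) + 0.5 × D_KL(Q||M)
where M = 0.5 × (P + Q) is the mixture distribution.

M = 0.5 × (2/3, 1/3) + 0.5 × (2/3, 1/3) = (2/3, 1/3)

D_KL(P||M) = 0.0000 dits
D_KL(Q||M) = 0.0000 dits

JSD(P||Q) = 0.5 × 0.0000 + 0.5 × 0.0000 = 0.0000 dits

Unlike KL divergence, JSD is symmetric and bounded: 0 ≤ JSD ≤ log(2).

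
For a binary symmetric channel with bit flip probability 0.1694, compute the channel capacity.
0.3437 bits

For a binary symmetric channel (BSC) with error probability p:
Capacity C = 1 - H(p) bits per symbol

where H(p) = -p log₂(p) - (1-p) log₂(1-p) is the binary entropy function.

H(0.1694) = 0.6563 bits
C = 1 - 0.6563 = 0.3437 bits per symbol

This means we can reliably transmit up to 0.3437 bits of information per channel use.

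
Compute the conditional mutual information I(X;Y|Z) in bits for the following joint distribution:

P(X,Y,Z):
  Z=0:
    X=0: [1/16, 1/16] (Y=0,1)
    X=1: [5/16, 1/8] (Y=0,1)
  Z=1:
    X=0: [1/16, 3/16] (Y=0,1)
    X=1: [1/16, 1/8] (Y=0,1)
0.0165 bits

Conditional mutual information: I(X;Y|Z) = H(X|Z) + H(Y|Z) - H(X,Y|Z)

H(Z) = 0.9887
H(X,Z) = 1.8496 → H(X|Z) = 0.8609
H(Y,Z) = 1.8829 → H(Y|Z) = 0.8942
H(X,Y,Z) = 2.7272 → H(X,Y|Z) = 1.7385

I(X;Y|Z) = 0.8609 + 0.8942 - 1.7385 = 0.0165 bits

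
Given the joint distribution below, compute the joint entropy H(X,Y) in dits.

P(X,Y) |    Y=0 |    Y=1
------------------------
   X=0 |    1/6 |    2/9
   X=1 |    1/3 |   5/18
0.5884 dits

Joint entropy is H(X,Y) = -Σ_{x,y} p(x,y) log p(x,y).

Summing over all non-zero entries:
H(X,Y) = -[1/6·log_10(1/6) + 2/9·log_10(2/9) + 1/3·log_10(1/3) + 5/18·log_10(5/18)]
H(X,Y) = 0.5884 dits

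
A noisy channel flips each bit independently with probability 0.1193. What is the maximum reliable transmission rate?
0.4727 bits

For a binary symmetric channel (BSC) with error probability p:
Capacity C = 1 - H(p) bits per symbol

where H(p) = -p log₂(p) - (1-p) log₂(1-p) is the binary entropy function.

H(0.1193) = 0.5273 bits
C = 1 - 0.5273 = 0.4727 bits per symbol

This means we can reliably transmit up to 0.4727 bits of information per channel use.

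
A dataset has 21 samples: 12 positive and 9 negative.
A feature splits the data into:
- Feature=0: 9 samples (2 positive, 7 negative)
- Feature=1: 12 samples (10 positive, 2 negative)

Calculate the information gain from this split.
0.2863 bits

Information Gain = H(Y) - H(Y|Feature)

Before split:
P(positive) = 12/21 = 0.5714
H(Y) = 0.9852 bits

After split:
Feature=0: H = 0.7642 bits (weight = 9/21)
Feature=1: H = 0.6500 bits (weight = 12/21)
H(Y|Feature) = (9/21)×0.7642 + (12/21)×0.6500 = 0.6990 bits

Information Gain = 0.9852 - 0.6990 = 0.2863 bits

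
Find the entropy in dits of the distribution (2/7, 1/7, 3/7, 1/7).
0.5546 dits

Shannon entropy is H(X) = -Σ p(x) log p(x).

For P = (2/7, 1/7, 3/7, 1/7):
H = -2/7 × log_10(2/7) -1/7 × log_10(1/7) -3/7 × log_10(3/7) -1/7 × log_10(1/7)
H = 0.5546 dits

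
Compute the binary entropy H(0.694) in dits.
0.2675 dits

The binary entropy function is:
H(p) = -p log(p) - (1-p) log(1-p)

H(0.694) = -0.694 × log_10(0.694) - 0.306 × log_10(0.306)
H(0.694) = 0.2675 dits

Note: Binary entropy is maximized at p=0.5 (H=1 bit) and minimized at p=0 or p=1 (H=0).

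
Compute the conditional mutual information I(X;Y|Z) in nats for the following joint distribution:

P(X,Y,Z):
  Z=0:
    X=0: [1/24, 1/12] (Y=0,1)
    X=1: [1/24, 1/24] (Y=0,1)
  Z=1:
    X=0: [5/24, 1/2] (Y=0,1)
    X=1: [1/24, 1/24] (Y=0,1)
0.0097 nats

Conditional mutual information: I(X;Y|Z) = H(X|Z) + H(Y|Z) - H(X,Y|Z)

H(Z) = 0.5117
H(X,Z) = 0.9183 → H(X|Z) = 0.4066
H(Y,Z) = 1.1457 → H(Y|Z) = 0.6339
H(X,Y,Z) = 1.5425 → H(X,Y|Z) = 1.0308

I(X;Y|Z) = 0.4066 + 0.6339 - 1.0308 = 0.0097 nats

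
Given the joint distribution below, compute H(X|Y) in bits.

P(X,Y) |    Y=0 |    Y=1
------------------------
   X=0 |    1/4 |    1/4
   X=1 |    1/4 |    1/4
1.0000 bits

Using the chain rule: H(X|Y) = H(X,Y) - H(Y)

First, compute H(X,Y) = 2.0000 bits

Marginal P(Y) = (1/2, 1/2)
H(Y) = 1.0000 bits

H(X|Y) = H(X,Y) - H(Y) = 2.0000 - 1.0000 = 1.0000 bits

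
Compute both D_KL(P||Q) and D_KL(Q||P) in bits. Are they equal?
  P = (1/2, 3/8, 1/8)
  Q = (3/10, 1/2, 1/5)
D_KL(P||Q) = 0.1281, D_KL(Q||P) = 0.1220

KL divergence is not symmetric: D_KL(P||Q) ≠ D_KL(Q||P) in general.

D_KL(P||Q) = 0.1281 bits
D_KL(Q||P) = 0.1220 bits

No, they are not equal!

This asymmetry is why KL divergence is not a true distance metric.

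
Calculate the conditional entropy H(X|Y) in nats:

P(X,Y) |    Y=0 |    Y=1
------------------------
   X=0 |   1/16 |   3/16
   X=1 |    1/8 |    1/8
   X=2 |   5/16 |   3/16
0.9912 nats

Using the chain rule: H(X|Y) = H(X,Y) - H(Y)

First, compute H(X,Y) = 1.6844 nats

Marginal P(Y) = (1/2, 1/2)
H(Y) = 0.6931 nats

H(X|Y) = H(X,Y) - H(Y) = 1.6844 - 0.6931 = 0.9912 nats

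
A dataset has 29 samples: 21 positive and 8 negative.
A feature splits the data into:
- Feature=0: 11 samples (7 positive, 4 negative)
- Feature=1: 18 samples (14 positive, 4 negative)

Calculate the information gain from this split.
0.0167 bits

Information Gain = H(Y) - H(Y|Feature)

Before split:
P(positive) = 21/29 = 0.7241
H(Y) = 0.8498 bits

After split:
Feature=0: H = 0.9457 bits (weight = 11/29)
Feature=1: H = 0.7642 bits (weight = 18/29)
H(Y|Feature) = (11/29)×0.9457 + (18/29)×0.7642 = 0.8330 bits

Information Gain = 0.8498 - 0.8330 = 0.0167 bits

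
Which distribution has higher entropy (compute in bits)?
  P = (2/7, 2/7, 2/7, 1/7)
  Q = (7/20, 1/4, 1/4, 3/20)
P

Computing entropies in bits:
H(P) = 1.9502
H(Q) = 1.9406

Distribution P has higher entropy.

Intuition: The distribution closer to uniform (more spread out) has higher entropy.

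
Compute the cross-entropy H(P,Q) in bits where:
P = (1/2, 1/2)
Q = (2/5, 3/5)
1.0294 bits

Cross-entropy: H(P,Q) = -Σ p(x) log q(x)

Alternatively: H(P,Q) = H(P) + D_KL(P||Q)
H(P) = 1.0000 bits
D_KL(P||Q) = 0.0294 bits

H(P,Q) = 1.0000 + 0.0294 = 1.0294 bits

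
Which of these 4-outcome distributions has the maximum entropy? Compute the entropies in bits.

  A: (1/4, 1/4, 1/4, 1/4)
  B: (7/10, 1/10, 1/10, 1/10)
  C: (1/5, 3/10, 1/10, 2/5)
A

For a discrete distribution over n outcomes, entropy is maximized by the uniform distribution.

Computing entropies:
H(A) = 2.0000 bits
H(B) = 1.3568 bits
H(C) = 1.8464 bits

The uniform distribution (where all probabilities equal 1/4) achieves the maximum entropy of log_2(4) = 2.0000 bits.

Distribution A has the highest entropy.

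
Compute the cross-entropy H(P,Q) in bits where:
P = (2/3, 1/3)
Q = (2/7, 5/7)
1.3667 bits

Cross-entropy: H(P,Q) = -Σ p(x) log q(x)

Alternatively: H(P,Q) = H(P) + D_KL(P||Q)
H(P) = 0.9183 bits
D_KL(P||Q) = 0.4484 bits

H(P,Q) = 0.9183 + 0.4484 = 1.3667 bits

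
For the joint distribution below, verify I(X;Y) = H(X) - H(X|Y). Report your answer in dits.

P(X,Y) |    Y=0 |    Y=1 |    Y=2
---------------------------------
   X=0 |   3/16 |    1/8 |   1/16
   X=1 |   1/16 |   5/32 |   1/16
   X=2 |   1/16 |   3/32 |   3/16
I(X;Y) = 0.0407 dits

Mutual information has multiple equivalent forms:
- I(X;Y) = H(X) - H(X|Y)
- I(X;Y) = H(Y) - H(Y|X)
- I(X;Y) = H(X) + H(Y) - H(X,Y)

Computing all quantities:
H(X) = 0.4741, H(Y) = 0.4755, H(X,Y) = 0.9089
H(X|Y) = 0.4334, H(Y|X) = 0.4348

Verification:
H(X) - H(X|Y) = 0.4741 - 0.4334 = 0.0407
H(Y) - H(Y|X) = 0.4755 - 0.4348 = 0.0407
H(X) + H(Y) - H(X,Y) = 0.4741 + 0.4755 - 0.9089 = 0.0407

All forms give I(X;Y) = 0.0407 dits. ✓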